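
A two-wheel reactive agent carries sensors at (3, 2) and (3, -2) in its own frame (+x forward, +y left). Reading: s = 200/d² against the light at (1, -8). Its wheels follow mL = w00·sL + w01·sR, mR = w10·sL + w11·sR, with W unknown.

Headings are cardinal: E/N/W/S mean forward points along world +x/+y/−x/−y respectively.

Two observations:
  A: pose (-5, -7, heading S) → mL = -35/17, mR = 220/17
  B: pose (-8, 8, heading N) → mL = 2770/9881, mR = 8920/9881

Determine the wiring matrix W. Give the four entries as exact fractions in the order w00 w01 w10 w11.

obs A: pose=(-5,-7,S) → sL=10, sR=50/17, mL=-35/17, mR=220/17
obs B: pose=(-8,8,N) → sL=100/241, sR=20/41, mL=2770/9881, mR=8920/9881
sensor matrix S = [[10, 50/17], [100/241, 20/41]]; det S = 614400/167977
solve [mL_A; mL_B] = S·[w00; w01] and [mR_A; mR_B] = S·[w10; w11]:
  w00 = -1/2, w01 = 1, w10 = 1, w11 = 1

-1/2 1 1 1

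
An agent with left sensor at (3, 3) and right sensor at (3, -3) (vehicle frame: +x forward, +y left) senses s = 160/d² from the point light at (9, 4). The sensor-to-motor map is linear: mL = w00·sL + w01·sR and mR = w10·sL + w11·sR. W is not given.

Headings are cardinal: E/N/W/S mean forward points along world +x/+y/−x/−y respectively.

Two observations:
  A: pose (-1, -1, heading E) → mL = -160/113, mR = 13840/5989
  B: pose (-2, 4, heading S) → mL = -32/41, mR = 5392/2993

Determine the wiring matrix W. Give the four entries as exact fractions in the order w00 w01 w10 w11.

obs A: pose=(-1,-1,E) → sL=160/53, sR=160/113, mL=-160/113, mR=13840/5989
obs B: pose=(-2,4,S) → sL=160/73, sR=32/41, mL=-32/41, mR=5392/2993
sensor matrix S = [[160/53, 160/113], [160/73, 32/41]]; det S = -13393920/17925077
solve [mL_A; mL_B] = S·[w00; w01] and [mR_A; mR_B] = S·[w10; w11]:
  w00 = 0, w01 = -1, w10 = 1, w11 = -1/2

0 -1 1 -1/2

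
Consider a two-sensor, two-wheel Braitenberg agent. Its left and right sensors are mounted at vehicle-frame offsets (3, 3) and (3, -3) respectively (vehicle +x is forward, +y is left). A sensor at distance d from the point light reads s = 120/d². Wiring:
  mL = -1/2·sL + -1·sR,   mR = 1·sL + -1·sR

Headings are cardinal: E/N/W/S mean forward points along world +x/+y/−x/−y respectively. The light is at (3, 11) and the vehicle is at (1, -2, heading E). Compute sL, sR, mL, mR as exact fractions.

120/101 120/257 -27540/25957 18720/25957

left sensor world pos  = (4, 1); dL² = 101
right sensor world pos = (4, -5); dR² = 257
sL = 120/101 = 120/101
sR = 120/257 = 120/257
mL = -1/2·sL + -1·sR = -27540/25957
mR = 1·sL + -1·sR = 18720/25957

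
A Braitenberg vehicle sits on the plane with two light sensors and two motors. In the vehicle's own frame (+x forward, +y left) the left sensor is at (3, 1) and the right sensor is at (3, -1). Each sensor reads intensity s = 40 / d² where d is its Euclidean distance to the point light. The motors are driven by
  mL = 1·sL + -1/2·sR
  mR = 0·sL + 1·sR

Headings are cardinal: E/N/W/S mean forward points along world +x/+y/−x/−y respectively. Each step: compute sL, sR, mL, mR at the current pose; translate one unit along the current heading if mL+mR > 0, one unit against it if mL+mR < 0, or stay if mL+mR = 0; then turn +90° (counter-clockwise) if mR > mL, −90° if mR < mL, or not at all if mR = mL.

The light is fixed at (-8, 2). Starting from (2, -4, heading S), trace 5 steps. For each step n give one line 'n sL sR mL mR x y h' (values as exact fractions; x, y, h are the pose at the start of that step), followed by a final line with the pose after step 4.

0 20/101 20/81 610/8181 20/81 2 -4 S
1 8/41 40/233 1044/9553 40/233 2 -5 E
2 10/29 1/4 51/232 1/4 3 -5 N
3 40/113 40/89 1300/10057 40/89 3 -4 W
4 20/101 20/81 610/8181 20/81 2 -4 S
final 2 -5 E

n=0: pose=(2,-4,S); sL=20/101, sR=20/81; mL=610/8181, mR=20/81; mL+mR=2630/8181 → advance +1; mR−mL=470/2727 → turn +1·90°
n=1: pose=(2,-5,E); sL=8/41, sR=40/233; mL=1044/9553, mR=40/233; mL+mR=2684/9553 → advance +1; mR−mL=596/9553 → turn +1·90°
n=2: pose=(3,-5,N); sL=10/29, sR=1/4; mL=51/232, mR=1/4; mL+mR=109/232 → advance +1; mR−mL=7/232 → turn +1·90°
n=3: pose=(3,-4,W); sL=40/113, sR=40/89; mL=1300/10057, mR=40/89; mL+mR=5820/10057 → advance +1; mR−mL=3220/10057 → turn +1·90°
n=4: pose=(2,-4,S); sL=20/101, sR=20/81; mL=610/8181, mR=20/81; mL+mR=2630/8181 → advance +1; mR−mL=470/2727 → turn +1·90°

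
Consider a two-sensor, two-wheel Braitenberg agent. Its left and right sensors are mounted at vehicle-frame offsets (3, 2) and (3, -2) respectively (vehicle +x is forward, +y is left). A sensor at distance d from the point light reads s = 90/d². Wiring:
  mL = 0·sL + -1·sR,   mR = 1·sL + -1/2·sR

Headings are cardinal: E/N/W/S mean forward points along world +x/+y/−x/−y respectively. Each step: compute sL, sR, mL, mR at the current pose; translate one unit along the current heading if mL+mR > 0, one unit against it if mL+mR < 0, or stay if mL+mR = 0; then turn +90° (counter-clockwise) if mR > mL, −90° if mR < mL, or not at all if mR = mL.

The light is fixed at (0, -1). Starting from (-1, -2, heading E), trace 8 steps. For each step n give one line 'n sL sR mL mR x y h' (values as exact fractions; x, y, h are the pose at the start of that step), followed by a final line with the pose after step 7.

n=0: pose=(-1,-2,E); sL=18, sR=90/13; mL=-90/13, mR=189/13; mL+mR=99/13 → advance +1; mR−mL=279/13 → turn +1·90°
n=1: pose=(0,-2,N); sL=45/4, sR=45/4; mL=-45/4, mR=45/8; mL+mR=-45/8 → advance -1; mR−mL=135/8 → turn +1·90°
n=2: pose=(0,-3,W); sL=18/5, sR=10; mL=-10, mR=-7/5; mL+mR=-57/5 → advance -1; mR−mL=43/5 → turn +1·90°
n=3: pose=(1,-3,S); sL=45/17, sR=45/13; mL=-45/13, mR=405/442; mL+mR=-1125/442 → advance -1; mR−mL=1935/442 → turn +1·90°
n=4: pose=(1,-2,E); sL=90/17, sR=18/5; mL=-18/5, mR=297/85; mL+mR=-9/85 → advance -1; mR−mL=603/85 → turn +1·90°
n=5: pose=(0,-2,N); sL=45/4, sR=45/4; mL=-45/4, mR=45/8; mL+mR=-45/8 → advance -1; mR−mL=135/8 → turn +1·90°
n=6: pose=(0,-3,W); sL=18/5, sR=10; mL=-10, mR=-7/5; mL+mR=-57/5 → advance -1; mR−mL=43/5 → turn +1·90°
n=7: pose=(1,-3,S); sL=45/17, sR=45/13; mL=-45/13, mR=405/442; mL+mR=-1125/442 → advance -1; mR−mL=1935/442 → turn +1·90°

0 18 90/13 -90/13 189/13 -1 -2 E
1 45/4 45/4 -45/4 45/8 0 -2 N
2 18/5 10 -10 -7/5 0 -3 W
3 45/17 45/13 -45/13 405/442 1 -3 S
4 90/17 18/5 -18/5 297/85 1 -2 E
5 45/4 45/4 -45/4 45/8 0 -2 N
6 18/5 10 -10 -7/5 0 -3 W
7 45/17 45/13 -45/13 405/442 1 -3 S
final 1 -2 E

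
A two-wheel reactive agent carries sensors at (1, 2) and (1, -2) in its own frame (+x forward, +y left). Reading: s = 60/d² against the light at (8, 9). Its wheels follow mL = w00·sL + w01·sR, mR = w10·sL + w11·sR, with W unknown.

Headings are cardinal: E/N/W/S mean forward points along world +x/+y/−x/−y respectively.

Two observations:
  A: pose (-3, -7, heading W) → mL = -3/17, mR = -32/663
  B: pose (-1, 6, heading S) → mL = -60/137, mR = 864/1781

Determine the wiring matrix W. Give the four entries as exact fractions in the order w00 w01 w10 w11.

obs A: pose=(-3,-7,W) → sL=5/39, sR=3/17, mL=-3/17, mR=-32/663
obs B: pose=(-1,6,S) → sL=12/13, sR=60/137, mL=-60/137, mR=864/1781
sensor matrix S = [[5/39, 3/17], [12/13, 60/137]]; det S = -3232/30277
solve [mL_A; mL_B] = S·[w00; w01] and [mR_A; mR_B] = S·[w10; w11]:
  w00 = 0, w01 = -1, w10 = 1, w11 = -1

0 -1 1 -1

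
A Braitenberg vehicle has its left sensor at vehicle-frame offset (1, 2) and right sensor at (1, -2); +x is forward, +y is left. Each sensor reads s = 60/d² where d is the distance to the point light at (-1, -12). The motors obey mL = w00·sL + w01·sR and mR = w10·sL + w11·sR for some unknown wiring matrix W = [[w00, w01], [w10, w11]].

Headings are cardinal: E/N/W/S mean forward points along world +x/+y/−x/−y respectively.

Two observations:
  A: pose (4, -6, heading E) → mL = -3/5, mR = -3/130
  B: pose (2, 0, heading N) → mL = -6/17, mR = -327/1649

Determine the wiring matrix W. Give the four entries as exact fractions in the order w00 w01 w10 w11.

obs A: pose=(4,-6,E) → sL=3/5, sR=15/13, mL=-3/5, mR=-3/130
obs B: pose=(2,0,N) → sL=6/17, sR=30/97, mL=-6/17, mR=-327/1649
sensor matrix S = [[3/5, 15/13], [6/17, 30/97]]; det S = -4752/21437
solve [mL_A; mL_B] = S·[w00; w01] and [mR_A; mR_B] = S·[w10; w11]:
  w00 = -1, w01 = 0, w10 = -1, w11 = 1/2

-1 0 -1 1/2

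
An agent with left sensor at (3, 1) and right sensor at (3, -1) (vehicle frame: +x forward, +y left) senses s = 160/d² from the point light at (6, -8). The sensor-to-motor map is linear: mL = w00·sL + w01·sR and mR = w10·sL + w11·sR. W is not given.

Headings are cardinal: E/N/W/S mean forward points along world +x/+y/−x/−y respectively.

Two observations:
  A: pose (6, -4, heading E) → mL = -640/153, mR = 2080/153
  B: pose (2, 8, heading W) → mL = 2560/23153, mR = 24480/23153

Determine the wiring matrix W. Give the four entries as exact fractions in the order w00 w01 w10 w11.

1 -1 1 1

obs A: pose=(6,-4,E) → sL=80/17, sR=80/9, mL=-640/153, mR=2080/153
obs B: pose=(2,8,W) → sL=80/137, sR=80/169, mL=2560/23153, mR=24480/23153
sensor matrix S = [[80/17, 80/9], [80/137, 80/169]]; det S = -10496000/3542409
solve [mL_A; mL_B] = S·[w00; w01] and [mR_A; mR_B] = S·[w10; w11]:
  w00 = 1, w01 = -1, w10 = 1, w11 = 1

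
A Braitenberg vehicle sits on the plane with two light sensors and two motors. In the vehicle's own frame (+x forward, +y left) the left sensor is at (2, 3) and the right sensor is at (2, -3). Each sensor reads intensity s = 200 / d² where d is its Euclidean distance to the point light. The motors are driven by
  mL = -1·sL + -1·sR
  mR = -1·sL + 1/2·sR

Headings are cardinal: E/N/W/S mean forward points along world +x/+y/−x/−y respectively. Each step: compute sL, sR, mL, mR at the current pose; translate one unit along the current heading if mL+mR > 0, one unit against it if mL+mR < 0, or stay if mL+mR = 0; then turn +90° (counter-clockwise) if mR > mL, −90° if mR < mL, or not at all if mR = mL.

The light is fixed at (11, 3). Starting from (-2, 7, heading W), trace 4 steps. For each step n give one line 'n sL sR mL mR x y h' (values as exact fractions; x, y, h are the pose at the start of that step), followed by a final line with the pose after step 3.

0 100/113 100/137 -25000/15481 -8050/15481 -2 7 W
1 40/17 200/229 -12560/3893 -7460/3893 -1 7 S
2 50/41 25/13 -1675/533 -275/1066 -1 8 E
3 40/61 200/149 -18160/9089 140/9089 -2 8 N
final -2 7 W

n=0: pose=(-2,7,W); sL=100/113, sR=100/137; mL=-25000/15481, mR=-8050/15481; mL+mR=-33050/15481 → advance -1; mR−mL=150/137 → turn +1·90°
n=1: pose=(-1,7,S); sL=40/17, sR=200/229; mL=-12560/3893, mR=-7460/3893; mL+mR=-20020/3893 → advance -1; mR−mL=300/229 → turn +1·90°
n=2: pose=(-1,8,E); sL=50/41, sR=25/13; mL=-1675/533, mR=-275/1066; mL+mR=-3625/1066 → advance -1; mR−mL=75/26 → turn +1·90°
n=3: pose=(-2,8,N); sL=40/61, sR=200/149; mL=-18160/9089, mR=140/9089; mL+mR=-18020/9089 → advance -1; mR−mL=300/149 → turn +1·90°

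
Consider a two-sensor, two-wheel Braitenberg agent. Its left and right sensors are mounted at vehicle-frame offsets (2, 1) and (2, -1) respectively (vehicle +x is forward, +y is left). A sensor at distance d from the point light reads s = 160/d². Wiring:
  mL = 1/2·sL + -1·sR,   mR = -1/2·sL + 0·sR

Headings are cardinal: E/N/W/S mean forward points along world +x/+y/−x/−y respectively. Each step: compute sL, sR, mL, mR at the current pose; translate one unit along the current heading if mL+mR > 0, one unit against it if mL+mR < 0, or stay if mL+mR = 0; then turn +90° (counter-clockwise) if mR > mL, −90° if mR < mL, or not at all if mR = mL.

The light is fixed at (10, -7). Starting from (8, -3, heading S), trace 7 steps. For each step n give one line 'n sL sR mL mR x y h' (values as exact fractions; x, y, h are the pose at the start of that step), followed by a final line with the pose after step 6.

n=0: pose=(8,-3,S); sL=32, sR=160/13; mL=48/13, mR=-16; mL+mR=-160/13 → advance -1; mR−mL=-256/13 → turn -1·90°
n=1: pose=(8,-2,W); sL=5, sR=40/13; mL=-15/26, mR=-5/2; mL+mR=-40/13 → advance -1; mR−mL=-25/13 → turn -1·90°
n=2: pose=(9,-2,N); sL=160/53, sR=160/49; mL=-4560/2597, mR=-80/53; mL+mR=-160/49 → advance -1; mR−mL=640/2597 → turn +1·90°
n=3: pose=(9,-3,W); sL=80/9, sR=80/17; mL=-40/153, mR=-40/9; mL+mR=-80/17 → advance -1; mR−mL=-640/153 → turn -1·90°
n=4: pose=(10,-3,N); sL=160/37, sR=160/37; mL=-80/37, mR=-80/37; mL+mR=-160/37 → advance -1; mR−mL=0 → turn +0·90°
n=5: pose=(10,-4,N); sL=80/13, sR=80/13; mL=-40/13, mR=-40/13; mL+mR=-80/13 → advance -1; mR−mL=0 → turn +0·90°
n=6: pose=(10,-5,N); sL=160/17, sR=160/17; mL=-80/17, mR=-80/17; mL+mR=-160/17 → advance -1; mR−mL=0 → turn +0·90°

0 32 160/13 48/13 -16 8 -3 S
1 5 40/13 -15/26 -5/2 8 -2 W
2 160/53 160/49 -4560/2597 -80/53 9 -2 N
3 80/9 80/17 -40/153 -40/9 9 -3 W
4 160/37 160/37 -80/37 -80/37 10 -3 N
5 80/13 80/13 -40/13 -40/13 10 -4 N
6 160/17 160/17 -80/17 -80/17 10 -5 N
final 10 -6 N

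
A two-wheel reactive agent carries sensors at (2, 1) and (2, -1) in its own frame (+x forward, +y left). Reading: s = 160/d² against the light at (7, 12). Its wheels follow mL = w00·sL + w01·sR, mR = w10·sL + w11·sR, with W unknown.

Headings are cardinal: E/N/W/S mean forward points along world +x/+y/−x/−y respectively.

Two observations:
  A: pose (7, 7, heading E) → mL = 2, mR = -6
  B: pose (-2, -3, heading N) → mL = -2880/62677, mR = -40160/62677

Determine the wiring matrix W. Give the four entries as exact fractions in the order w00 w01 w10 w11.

obs A: pose=(7,7,E) → sL=8, sR=4, mL=2, mR=-6
obs B: pose=(-2,-3,N) → sL=160/269, sR=160/233, mL=-2880/62677, mR=-40160/62677
sensor matrix S = [[8, 4], [160/269, 160/233]]; det S = 195200/62677
solve [mL_A; mL_B] = S·[w00; w01] and [mR_A; mR_B] = S·[w10; w11]:
  w00 = 1/2, w01 = -1/2, w10 = -1/2, w11 = -1/2

1/2 -1/2 -1/2 -1/2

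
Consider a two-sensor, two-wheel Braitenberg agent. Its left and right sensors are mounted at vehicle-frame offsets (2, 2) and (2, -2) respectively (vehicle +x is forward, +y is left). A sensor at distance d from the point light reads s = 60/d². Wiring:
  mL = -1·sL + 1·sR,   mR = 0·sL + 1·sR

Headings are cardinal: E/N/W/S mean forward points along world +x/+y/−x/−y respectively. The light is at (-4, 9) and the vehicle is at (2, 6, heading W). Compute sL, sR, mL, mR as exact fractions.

left sensor world pos  = (0, 4); dL² = 41
right sensor world pos = (0, 8); dR² = 17
sL = 60/41 = 60/41
sR = 60/17 = 60/17
mL = -1·sL + 1·sR = 1440/697
mR = 0·sL + 1·sR = 60/17

60/41 60/17 1440/697 60/17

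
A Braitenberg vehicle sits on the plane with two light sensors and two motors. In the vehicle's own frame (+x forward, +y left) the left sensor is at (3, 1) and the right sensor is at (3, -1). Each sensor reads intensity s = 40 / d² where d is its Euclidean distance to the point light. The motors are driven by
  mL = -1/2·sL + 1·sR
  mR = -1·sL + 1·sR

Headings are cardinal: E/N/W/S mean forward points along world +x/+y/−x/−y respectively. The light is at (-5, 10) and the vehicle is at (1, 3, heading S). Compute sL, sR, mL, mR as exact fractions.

left sensor world pos  = (2, 0); dL² = 149
right sensor world pos = (0, 0); dR² = 125
sL = 40/149 = 40/149
sR = 40/125 = 8/25
mL = -1/2·sL + 1·sR = 692/3725
mR = -1·sL + 1·sR = 192/3725

40/149 8/25 692/3725 192/3725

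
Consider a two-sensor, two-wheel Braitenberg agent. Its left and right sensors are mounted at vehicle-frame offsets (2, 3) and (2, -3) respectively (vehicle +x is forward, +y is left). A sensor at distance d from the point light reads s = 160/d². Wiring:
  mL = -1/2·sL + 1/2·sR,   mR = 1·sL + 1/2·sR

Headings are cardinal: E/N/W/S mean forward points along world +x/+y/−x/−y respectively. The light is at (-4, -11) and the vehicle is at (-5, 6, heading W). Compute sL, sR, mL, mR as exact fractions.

left sensor world pos  = (-7, 3); dL² = 205
right sensor world pos = (-7, 9); dR² = 409
sL = 160/205 = 32/41
sR = 160/409 = 160/409
mL = -1/2·sL + 1/2·sR = -3264/16769
mR = 1·sL + 1/2·sR = 16368/16769

32/41 160/409 -3264/16769 16368/16769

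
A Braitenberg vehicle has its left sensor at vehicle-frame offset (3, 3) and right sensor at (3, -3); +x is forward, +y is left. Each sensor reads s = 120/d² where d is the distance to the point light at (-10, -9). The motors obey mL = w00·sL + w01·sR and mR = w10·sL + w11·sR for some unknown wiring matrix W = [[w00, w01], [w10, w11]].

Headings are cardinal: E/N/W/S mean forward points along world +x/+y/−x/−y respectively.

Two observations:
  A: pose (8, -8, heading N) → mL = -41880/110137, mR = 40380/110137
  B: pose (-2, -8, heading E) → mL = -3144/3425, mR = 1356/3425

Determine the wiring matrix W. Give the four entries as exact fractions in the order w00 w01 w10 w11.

obs A: pose=(8,-8,N) → sL=120/241, sR=120/457, mL=-41880/110137, mR=40380/110137
obs B: pose=(-2,-8,E) → sL=120/137, sR=24/25, mL=-3144/3425, mR=1356/3425
sensor matrix S = [[120/241, 120/457], [120/137, 24/25]]; det S = 18710784/75443845
solve [mL_A; mL_B] = S·[w00; w01] and [mR_A; mR_B] = S·[w10; w11]:
  w00 = -1/2, w01 = -1/2, w10 = 1, w11 = -1/2

-1/2 -1/2 1 -1/2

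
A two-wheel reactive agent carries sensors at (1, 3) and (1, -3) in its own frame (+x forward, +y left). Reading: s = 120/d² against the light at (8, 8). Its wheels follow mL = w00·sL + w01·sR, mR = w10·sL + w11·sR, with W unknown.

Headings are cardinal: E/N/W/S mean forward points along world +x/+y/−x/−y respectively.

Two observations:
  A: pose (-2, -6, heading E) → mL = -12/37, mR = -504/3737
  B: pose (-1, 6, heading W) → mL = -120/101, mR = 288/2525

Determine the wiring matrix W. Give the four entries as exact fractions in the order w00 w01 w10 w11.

obs A: pose=(-2,-6,E) → sL=60/101, sR=12/37, mL=-12/37, mR=-504/3737
obs B: pose=(-1,6,W) → sL=24/25, sR=120/101, mL=-120/101, mR=288/2525
sensor matrix S = [[60/101, 12/37], [24/25, 120/101]]; det S = 3722112/9435925
solve [mL_A; mL_B] = S·[w00; w01] and [mR_A; mR_B] = S·[w10; w11]:
  w00 = 0, w01 = -1, w10 = -1/2, w11 = 1/2

0 -1 -1/2 1/2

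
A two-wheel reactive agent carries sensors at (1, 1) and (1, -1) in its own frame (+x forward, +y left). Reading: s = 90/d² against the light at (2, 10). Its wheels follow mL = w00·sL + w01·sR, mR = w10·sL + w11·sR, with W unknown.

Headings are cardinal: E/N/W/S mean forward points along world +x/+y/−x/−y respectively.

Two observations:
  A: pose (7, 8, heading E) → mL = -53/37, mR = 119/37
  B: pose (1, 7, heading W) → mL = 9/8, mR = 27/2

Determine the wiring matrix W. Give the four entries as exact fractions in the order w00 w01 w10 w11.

obs A: pose=(7,8,E) → sL=90/37, sR=2, mL=-53/37, mR=119/37
obs B: pose=(1,7,W) → sL=9/2, sR=45/4, mL=9/8, mR=27/2
sensor matrix S = [[90/37, 2], [9/2, 45/4]]; det S = 1359/74
solve [mL_A; mL_B] = S·[w00; w01] and [mR_A; mR_B] = S·[w10; w11]:
  w00 = -1, w01 = 1/2, w10 = 1/2, w11 = 1

-1 1/2 1/2 1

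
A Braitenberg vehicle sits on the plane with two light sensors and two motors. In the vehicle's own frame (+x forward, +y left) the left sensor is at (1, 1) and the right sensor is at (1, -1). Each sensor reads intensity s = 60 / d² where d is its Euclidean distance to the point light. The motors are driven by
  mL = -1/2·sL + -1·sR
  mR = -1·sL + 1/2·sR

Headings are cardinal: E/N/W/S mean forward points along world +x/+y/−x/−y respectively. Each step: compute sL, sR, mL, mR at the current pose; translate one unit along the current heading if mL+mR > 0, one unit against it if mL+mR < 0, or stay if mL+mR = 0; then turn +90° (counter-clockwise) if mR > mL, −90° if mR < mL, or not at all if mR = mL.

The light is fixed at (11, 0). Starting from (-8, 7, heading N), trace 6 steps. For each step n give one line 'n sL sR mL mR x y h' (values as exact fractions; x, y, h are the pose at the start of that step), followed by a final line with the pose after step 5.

n=0: pose=(-8,7,N); sL=15/116, sR=15/97; mL=-4935/22504, mR=-585/11252; mL+mR=-6105/22504 → advance -1; mR−mL=3765/22504 → turn +1·90°
n=1: pose=(-8,6,W); sL=12/85, sR=60/449; mL=-7794/38165, mR=-2838/38165; mL+mR=-10632/38165 → advance -1; mR−mL=4956/38165 → turn +1·90°
n=2: pose=(-7,6,S); sL=30/157, sR=30/193; mL=-7605/30301, mR=-3435/30301; mL+mR=-11040/30301 → advance -1; mR−mL=4170/30301 → turn +1·90°
n=3: pose=(-7,7,E); sL=60/353, sR=12/65; mL=-6186/22945, mR=-1782/22945; mL+mR=-7968/22945 → advance -1; mR−mL=4404/22945 → turn +1·90°
n=4: pose=(-8,7,N); sL=15/116, sR=15/97; mL=-4935/22504, mR=-585/11252; mL+mR=-6105/22504 → advance -1; mR−mL=3765/22504 → turn +1·90°
n=5: pose=(-8,6,W); sL=12/85, sR=60/449; mL=-7794/38165, mR=-2838/38165; mL+mR=-10632/38165 → advance -1; mR−mL=4956/38165 → turn +1·90°

0 15/116 15/97 -4935/22504 -585/11252 -8 7 N
1 12/85 60/449 -7794/38165 -2838/38165 -8 6 W
2 30/157 30/193 -7605/30301 -3435/30301 -7 6 S
3 60/353 12/65 -6186/22945 -1782/22945 -7 7 E
4 15/116 15/97 -4935/22504 -585/11252 -8 7 N
5 12/85 60/449 -7794/38165 -2838/38165 -8 6 W
final -7 6 S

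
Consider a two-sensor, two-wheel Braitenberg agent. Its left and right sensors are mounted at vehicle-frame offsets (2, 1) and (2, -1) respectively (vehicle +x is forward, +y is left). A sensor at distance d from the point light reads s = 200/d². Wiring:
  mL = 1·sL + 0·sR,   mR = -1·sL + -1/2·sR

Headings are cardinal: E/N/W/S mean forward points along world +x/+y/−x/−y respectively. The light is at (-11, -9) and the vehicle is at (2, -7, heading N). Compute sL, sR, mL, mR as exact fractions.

5/4 50/53 5/4 -365/212

left sensor world pos  = (1, -5); dL² = 160
right sensor world pos = (3, -5); dR² = 212
sL = 200/160 = 5/4
sR = 200/212 = 50/53
mL = 1·sL + 0·sR = 5/4
mR = -1·sL + -1/2·sR = -365/212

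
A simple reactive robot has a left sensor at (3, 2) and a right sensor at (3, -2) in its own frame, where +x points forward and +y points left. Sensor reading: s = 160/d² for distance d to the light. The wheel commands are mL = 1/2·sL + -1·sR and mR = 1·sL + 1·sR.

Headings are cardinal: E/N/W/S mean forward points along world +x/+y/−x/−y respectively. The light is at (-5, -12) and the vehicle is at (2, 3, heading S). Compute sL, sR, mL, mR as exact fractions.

left sensor world pos  = (4, 0); dL² = 225
right sensor world pos = (0, 0); dR² = 169
sL = 160/225 = 32/45
sR = 160/169 = 160/169
mL = 1/2·sL + -1·sR = -4496/7605
mR = 1·sL + 1·sR = 12608/7605

32/45 160/169 -4496/7605 12608/7605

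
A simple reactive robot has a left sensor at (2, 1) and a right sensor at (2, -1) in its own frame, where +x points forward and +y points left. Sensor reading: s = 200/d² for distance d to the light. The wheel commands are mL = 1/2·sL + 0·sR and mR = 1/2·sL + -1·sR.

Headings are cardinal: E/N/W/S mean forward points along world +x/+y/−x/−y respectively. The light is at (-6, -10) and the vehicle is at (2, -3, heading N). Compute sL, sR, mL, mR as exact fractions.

20/13 100/81 10/13 -490/1053

left sensor world pos  = (1, -1); dL² = 130
right sensor world pos = (3, -1); dR² = 162
sL = 200/130 = 20/13
sR = 200/162 = 100/81
mL = 1/2·sL + 0·sR = 10/13
mR = 1/2·sL + -1·sR = -490/1053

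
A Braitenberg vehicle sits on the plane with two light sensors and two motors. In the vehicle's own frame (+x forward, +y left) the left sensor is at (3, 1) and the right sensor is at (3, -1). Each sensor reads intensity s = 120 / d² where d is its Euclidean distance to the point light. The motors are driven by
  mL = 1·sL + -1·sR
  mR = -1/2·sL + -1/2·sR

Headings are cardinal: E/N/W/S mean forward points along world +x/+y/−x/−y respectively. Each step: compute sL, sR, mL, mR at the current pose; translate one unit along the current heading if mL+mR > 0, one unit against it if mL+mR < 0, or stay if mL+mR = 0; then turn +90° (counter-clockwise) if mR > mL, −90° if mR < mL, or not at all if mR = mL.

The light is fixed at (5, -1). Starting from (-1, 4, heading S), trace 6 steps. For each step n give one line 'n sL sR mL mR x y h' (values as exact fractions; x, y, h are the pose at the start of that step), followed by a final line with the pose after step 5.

n=0: pose=(-1,4,S); sL=120/29, sR=120/53; mL=2880/1537, mR=-4920/1537; mL+mR=-2040/1537 → advance -1; mR−mL=-7800/1537 → turn -1·90°
n=1: pose=(-1,5,W); sL=60/53, sR=12/13; mL=144/689, mR=-708/689; mL+mR=-564/689 → advance -1; mR−mL=-852/689 → turn -1·90°
n=2: pose=(0,5,N); sL=40/39, sR=120/97; mL=-800/3783, mR=-4280/3783; mL+mR=-5080/3783 → advance -1; mR−mL=-1160/1261 → turn -1·90°
n=3: pose=(0,4,E); sL=3, sR=6; mL=-3, mR=-9/2; mL+mR=-15/2 → advance -1; mR−mL=-3/2 → turn -1·90°
n=4: pose=(-1,4,S); sL=120/29, sR=120/53; mL=2880/1537, mR=-4920/1537; mL+mR=-2040/1537 → advance -1; mR−mL=-7800/1537 → turn -1·90°
n=5: pose=(-1,5,W); sL=60/53, sR=12/13; mL=144/689, mR=-708/689; mL+mR=-564/689 → advance -1; mR−mL=-852/689 → turn -1·90°

0 120/29 120/53 2880/1537 -4920/1537 -1 4 S
1 60/53 12/13 144/689 -708/689 -1 5 W
2 40/39 120/97 -800/3783 -4280/3783 0 5 N
3 3 6 -3 -9/2 0 4 E
4 120/29 120/53 2880/1537 -4920/1537 -1 4 S
5 60/53 12/13 144/689 -708/689 -1 5 W
final 0 5 N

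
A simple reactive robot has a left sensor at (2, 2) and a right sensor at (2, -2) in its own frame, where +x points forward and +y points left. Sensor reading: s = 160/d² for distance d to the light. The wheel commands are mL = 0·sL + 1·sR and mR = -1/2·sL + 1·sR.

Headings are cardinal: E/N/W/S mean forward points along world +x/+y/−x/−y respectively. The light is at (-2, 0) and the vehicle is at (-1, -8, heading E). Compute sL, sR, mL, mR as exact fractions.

32/9 160/109 160/109 -304/981

left sensor world pos  = (1, -6); dL² = 45
right sensor world pos = (1, -10); dR² = 109
sL = 160/45 = 32/9
sR = 160/109 = 160/109
mL = 0·sL + 1·sR = 160/109
mR = -1/2·sL + 1·sR = -304/981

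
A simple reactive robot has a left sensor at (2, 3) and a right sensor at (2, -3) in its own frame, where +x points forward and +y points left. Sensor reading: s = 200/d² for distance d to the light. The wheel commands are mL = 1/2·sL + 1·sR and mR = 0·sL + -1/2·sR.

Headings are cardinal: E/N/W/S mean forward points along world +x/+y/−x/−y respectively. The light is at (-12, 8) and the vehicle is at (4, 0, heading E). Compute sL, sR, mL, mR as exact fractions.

200/349 40/89 22860/31061 -20/89

left sensor world pos  = (6, 3); dL² = 349
right sensor world pos = (6, -3); dR² = 445
sL = 200/349 = 200/349
sR = 200/445 = 40/89
mL = 1/2·sL + 1·sR = 22860/31061
mR = 0·sL + -1/2·sR = -20/89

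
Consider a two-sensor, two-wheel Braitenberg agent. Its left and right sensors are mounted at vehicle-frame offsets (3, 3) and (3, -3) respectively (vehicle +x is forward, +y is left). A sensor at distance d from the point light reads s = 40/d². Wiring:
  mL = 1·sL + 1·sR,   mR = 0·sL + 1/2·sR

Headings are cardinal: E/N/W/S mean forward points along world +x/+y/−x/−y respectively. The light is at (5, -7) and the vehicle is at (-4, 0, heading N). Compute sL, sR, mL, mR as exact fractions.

left sensor world pos  = (-7, 3); dL² = 244
right sensor world pos = (-1, 3); dR² = 136
sL = 40/244 = 10/61
sR = 40/136 = 5/17
mL = 1·sL + 1·sR = 475/1037
mR = 0·sL + 1/2·sR = 5/34

10/61 5/17 475/1037 5/34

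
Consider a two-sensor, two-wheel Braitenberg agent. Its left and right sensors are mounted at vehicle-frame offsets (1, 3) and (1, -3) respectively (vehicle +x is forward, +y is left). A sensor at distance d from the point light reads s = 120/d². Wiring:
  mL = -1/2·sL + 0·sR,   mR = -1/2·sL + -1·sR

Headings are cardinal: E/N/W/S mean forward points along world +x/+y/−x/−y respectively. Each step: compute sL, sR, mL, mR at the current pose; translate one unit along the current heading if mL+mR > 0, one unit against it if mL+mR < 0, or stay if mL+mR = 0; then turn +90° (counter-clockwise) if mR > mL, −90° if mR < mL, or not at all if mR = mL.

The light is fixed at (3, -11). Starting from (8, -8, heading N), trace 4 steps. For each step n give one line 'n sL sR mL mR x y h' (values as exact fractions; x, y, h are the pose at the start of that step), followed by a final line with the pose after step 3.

0 6 3/2 -3 -9/2 8 -8 N
1 120/61 120/37 -60/61 -9540/2257 8 -9 E
2 12/5 60 -6/5 -306/5 7 -9 S
3 40/3 8/3 -20/3 -28/3 7 -8 W
final 8 -8 N

n=0: pose=(8,-8,N); sL=6, sR=3/2; mL=-3, mR=-9/2; mL+mR=-15/2 → advance -1; mR−mL=-3/2 → turn -1·90°
n=1: pose=(8,-9,E); sL=120/61, sR=120/37; mL=-60/61, mR=-9540/2257; mL+mR=-11760/2257 → advance -1; mR−mL=-120/37 → turn -1·90°
n=2: pose=(7,-9,S); sL=12/5, sR=60; mL=-6/5, mR=-306/5; mL+mR=-312/5 → advance -1; mR−mL=-60 → turn -1·90°
n=3: pose=(7,-8,W); sL=40/3, sR=8/3; mL=-20/3, mR=-28/3; mL+mR=-16 → advance -1; mR−mL=-8/3 → turn -1·90°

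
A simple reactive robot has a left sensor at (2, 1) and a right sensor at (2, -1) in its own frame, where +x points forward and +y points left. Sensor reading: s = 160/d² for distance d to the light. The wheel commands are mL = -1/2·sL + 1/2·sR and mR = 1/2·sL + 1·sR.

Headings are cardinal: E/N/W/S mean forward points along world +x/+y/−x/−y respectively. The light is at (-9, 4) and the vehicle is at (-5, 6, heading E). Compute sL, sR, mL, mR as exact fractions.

left sensor world pos  = (-3, 7); dL² = 45
right sensor world pos = (-3, 5); dR² = 37
sL = 160/45 = 32/9
sR = 160/37 = 160/37
mL = -1/2·sL + 1/2·sR = 128/333
mR = 1/2·sL + 1·sR = 2032/333

32/9 160/37 128/333 2032/333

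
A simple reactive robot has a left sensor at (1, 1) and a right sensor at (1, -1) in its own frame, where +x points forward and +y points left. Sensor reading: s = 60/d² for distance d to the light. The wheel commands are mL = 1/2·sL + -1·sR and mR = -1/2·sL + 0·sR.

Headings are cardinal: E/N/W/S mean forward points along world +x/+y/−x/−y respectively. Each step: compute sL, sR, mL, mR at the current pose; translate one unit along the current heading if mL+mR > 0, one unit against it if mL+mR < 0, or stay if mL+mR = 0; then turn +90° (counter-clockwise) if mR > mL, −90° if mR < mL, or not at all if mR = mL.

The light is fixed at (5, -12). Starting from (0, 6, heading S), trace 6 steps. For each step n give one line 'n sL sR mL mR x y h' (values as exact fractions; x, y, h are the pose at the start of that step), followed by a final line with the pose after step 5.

n=0: pose=(0,6,S); sL=12/61, sR=12/65; mL=-342/3965, mR=-6/61; mL+mR=-12/65 → advance -1; mR−mL=-48/3965 → turn -1·90°
n=1: pose=(0,7,W); sL=1/6, sR=15/109; mL=-71/1308, mR=-1/12; mL+mR=-15/109 → advance -1; mR−mL=-19/654 → turn -1·90°
n=2: pose=(1,7,N); sL=12/85, sR=60/409; mL=-2646/34765, mR=-6/85; mL+mR=-60/409 → advance -1; mR−mL=192/34765 → turn +1·90°
n=3: pose=(1,6,W); sL=30/157, sR=30/193; mL=-1815/30301, mR=-15/157; mL+mR=-30/193 → advance -1; mR−mL=-1080/30301 → turn -1·90°
n=4: pose=(2,6,N); sL=60/377, sR=12/73; mL=-2334/27521, mR=-30/377; mL+mR=-12/73 → advance -1; mR−mL=144/27521 → turn +1·90°
n=5: pose=(2,5,W); sL=15/68, sR=3/17; mL=-9/136, mR=-15/136; mL+mR=-3/17 → advance -1; mR−mL=-3/68 → turn -1·90°

0 12/61 12/65 -342/3965 -6/61 0 6 S
1 1/6 15/109 -71/1308 -1/12 0 7 W
2 12/85 60/409 -2646/34765 -6/85 1 7 N
3 30/157 30/193 -1815/30301 -15/157 1 6 W
4 60/377 12/73 -2334/27521 -30/377 2 6 N
5 15/68 3/17 -9/136 -15/136 2 5 W
final 3 5 N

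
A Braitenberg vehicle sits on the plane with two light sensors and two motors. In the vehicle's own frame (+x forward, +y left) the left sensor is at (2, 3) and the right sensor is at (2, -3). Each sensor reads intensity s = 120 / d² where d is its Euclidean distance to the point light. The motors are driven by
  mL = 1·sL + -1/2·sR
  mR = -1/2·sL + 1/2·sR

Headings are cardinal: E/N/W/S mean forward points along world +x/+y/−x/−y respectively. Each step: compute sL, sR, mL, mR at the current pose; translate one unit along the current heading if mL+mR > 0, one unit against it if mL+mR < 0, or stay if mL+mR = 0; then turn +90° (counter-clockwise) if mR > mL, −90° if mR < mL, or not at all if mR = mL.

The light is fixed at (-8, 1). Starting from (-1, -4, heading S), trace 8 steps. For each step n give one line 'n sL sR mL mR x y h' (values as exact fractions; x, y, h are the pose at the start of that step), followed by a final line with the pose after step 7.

n=0: pose=(-1,-4,S); sL=120/149, sR=24/13; mL=-228/1937, mR=1008/1937; mL+mR=60/149 → advance +1; mR−mL=1236/1937 → turn +1·90°
n=1: pose=(-1,-5,E); sL=4/3, sR=20/27; mL=26/27, mR=-8/27; mL+mR=2/3 → advance +1; mR−mL=-34/27 → turn -1·90°
n=2: pose=(0,-5,S); sL=24/37, sR=120/89; mL=-84/3293, mR=1152/3293; mL+mR=12/37 → advance +1; mR−mL=1236/3293 → turn +1·90°
n=3: pose=(0,-6,E); sL=30/29, sR=3/5; mL=213/290, mR=-63/290; mL+mR=15/29 → advance +1; mR−mL=-138/145 → turn -1·90°
n=4: pose=(1,-6,S); sL=8/15, sR=40/39; mL=4/195, mR=16/65; mL+mR=4/15 → advance +1; mR−mL=44/195 → turn +1·90°
n=5: pose=(1,-7,E); sL=60/73, sR=60/121; mL=5070/8833, mR=-1440/8833; mL+mR=30/73 → advance +1; mR−mL=-6510/8833 → turn -1·90°
n=6: pose=(2,-7,S); sL=120/269, sR=120/149; mL=1740/40081, mR=7200/40081; mL+mR=60/269 → advance +1; mR−mL=5460/40081 → turn +1·90°
n=7: pose=(2,-8,E); sL=2/3, sR=5/12; mL=11/24, mR=-1/8; mL+mR=1/3 → advance +1; mR−mL=-7/12 → turn -1·90°

0 120/149 24/13 -228/1937 1008/1937 -1 -4 S
1 4/3 20/27 26/27 -8/27 -1 -5 E
2 24/37 120/89 -84/3293 1152/3293 0 -5 S
3 30/29 3/5 213/290 -63/290 0 -6 E
4 8/15 40/39 4/195 16/65 1 -6 S
5 60/73 60/121 5070/8833 -1440/8833 1 -7 E
6 120/269 120/149 1740/40081 7200/40081 2 -7 S
7 2/3 5/12 11/24 -1/8 2 -8 E
final 3 -8 S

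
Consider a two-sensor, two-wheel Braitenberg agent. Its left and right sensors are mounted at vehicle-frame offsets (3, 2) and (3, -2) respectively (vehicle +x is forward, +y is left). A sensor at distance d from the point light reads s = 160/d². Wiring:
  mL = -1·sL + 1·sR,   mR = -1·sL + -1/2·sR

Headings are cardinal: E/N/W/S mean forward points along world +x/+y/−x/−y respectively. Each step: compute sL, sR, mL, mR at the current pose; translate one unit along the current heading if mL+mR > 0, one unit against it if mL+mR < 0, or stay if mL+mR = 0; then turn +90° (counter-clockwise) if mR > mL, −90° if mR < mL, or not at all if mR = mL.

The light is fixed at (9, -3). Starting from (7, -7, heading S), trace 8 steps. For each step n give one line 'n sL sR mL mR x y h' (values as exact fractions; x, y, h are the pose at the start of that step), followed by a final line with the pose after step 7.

0 160/49 32/13 -512/637 -2864/637 7 -7 S
1 16/5 80/13 192/65 -408/65 7 -6 W
2 160/9 160 1280/9 -880/9 8 -6 N
3 40 8 -32 -44 8 -5 E
4 32/5 160/41 -512/205 -1712/205 7 -5 S
5 80/17 80/13 320/221 -1720/221 7 -4 W
6 160/13 32 256/13 -368/13 8 -4 N
7 40 8 -32 -44 8 -5 E
final 7 -5 S

n=0: pose=(7,-7,S); sL=160/49, sR=32/13; mL=-512/637, mR=-2864/637; mL+mR=-3376/637 → advance -1; mR−mL=-48/13 → turn -1·90°
n=1: pose=(7,-6,W); sL=16/5, sR=80/13; mL=192/65, mR=-408/65; mL+mR=-216/65 → advance -1; mR−mL=-120/13 → turn -1·90°
n=2: pose=(8,-6,N); sL=160/9, sR=160; mL=1280/9, mR=-880/9; mL+mR=400/9 → advance +1; mR−mL=-240 → turn -1·90°
n=3: pose=(8,-5,E); sL=40, sR=8; mL=-32, mR=-44; mL+mR=-76 → advance -1; mR−mL=-12 → turn -1·90°
n=4: pose=(7,-5,S); sL=32/5, sR=160/41; mL=-512/205, mR=-1712/205; mL+mR=-2224/205 → advance -1; mR−mL=-240/41 → turn -1·90°
n=5: pose=(7,-4,W); sL=80/17, sR=80/13; mL=320/221, mR=-1720/221; mL+mR=-1400/221 → advance -1; mR−mL=-120/13 → turn -1·90°
n=6: pose=(8,-4,N); sL=160/13, sR=32; mL=256/13, mR=-368/13; mL+mR=-112/13 → advance -1; mR−mL=-48 → turn -1·90°
n=7: pose=(8,-5,E); sL=40, sR=8; mL=-32, mR=-44; mL+mR=-76 → advance -1; mR−mL=-12 → turn -1·90°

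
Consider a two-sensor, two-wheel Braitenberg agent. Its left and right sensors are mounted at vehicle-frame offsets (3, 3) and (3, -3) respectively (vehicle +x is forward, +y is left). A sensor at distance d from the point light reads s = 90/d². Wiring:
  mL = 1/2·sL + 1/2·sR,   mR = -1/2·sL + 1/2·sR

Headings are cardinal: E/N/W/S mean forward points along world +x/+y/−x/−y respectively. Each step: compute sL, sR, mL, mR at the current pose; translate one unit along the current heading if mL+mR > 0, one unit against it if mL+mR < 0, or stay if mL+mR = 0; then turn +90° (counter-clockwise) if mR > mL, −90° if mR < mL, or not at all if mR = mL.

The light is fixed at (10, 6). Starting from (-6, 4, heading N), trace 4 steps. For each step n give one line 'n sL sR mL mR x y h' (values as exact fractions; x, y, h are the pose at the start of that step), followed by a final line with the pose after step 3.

0 45/181 9/17 1197/3077 432/3077 -6 4 N
1 90/173 18/37 3222/6401 -108/6401 -6 5 E
2 9/16 9/34 225/544 -81/544 -5 5 S
3 90/349 18/65 6066/22685 216/22685 -5 4 W
final -6 4 N

n=0: pose=(-6,4,N); sL=45/181, sR=9/17; mL=1197/3077, mR=432/3077; mL+mR=9/17 → advance +1; mR−mL=-45/181 → turn -1·90°
n=1: pose=(-6,5,E); sL=90/173, sR=18/37; mL=3222/6401, mR=-108/6401; mL+mR=18/37 → advance +1; mR−mL=-90/173 → turn -1·90°
n=2: pose=(-5,5,S); sL=9/16, sR=9/34; mL=225/544, mR=-81/544; mL+mR=9/34 → advance +1; mR−mL=-9/16 → turn -1·90°
n=3: pose=(-5,4,W); sL=90/349, sR=18/65; mL=6066/22685, mR=216/22685; mL+mR=18/65 → advance +1; mR−mL=-90/349 → turn -1·90°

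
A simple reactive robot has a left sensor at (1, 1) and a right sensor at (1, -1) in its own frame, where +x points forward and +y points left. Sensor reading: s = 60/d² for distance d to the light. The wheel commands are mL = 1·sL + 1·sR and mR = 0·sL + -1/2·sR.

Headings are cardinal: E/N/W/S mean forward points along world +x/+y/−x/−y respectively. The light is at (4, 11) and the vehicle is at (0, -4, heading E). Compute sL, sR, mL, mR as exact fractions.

12/41 12/53 1128/2173 -6/53

left sensor world pos  = (1, -3); dL² = 205
right sensor world pos = (1, -5); dR² = 265
sL = 60/205 = 12/41
sR = 60/265 = 12/53
mL = 1·sL + 1·sR = 1128/2173
mR = 0·sL + -1/2·sR = -6/53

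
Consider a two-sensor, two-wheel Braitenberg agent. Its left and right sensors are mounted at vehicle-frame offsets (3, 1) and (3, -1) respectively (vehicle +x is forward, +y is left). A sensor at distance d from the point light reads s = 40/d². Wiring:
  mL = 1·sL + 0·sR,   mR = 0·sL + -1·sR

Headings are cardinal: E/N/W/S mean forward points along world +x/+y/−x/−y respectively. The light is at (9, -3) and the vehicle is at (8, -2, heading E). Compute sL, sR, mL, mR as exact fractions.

left sensor world pos  = (11, -1); dL² = 8
right sensor world pos = (11, -3); dR² = 4
sL = 40/8 = 5
sR = 40/4 = 10
mL = 1·sL + 0·sR = 5
mR = 0·sL + -1·sR = -10

5 10 5 -10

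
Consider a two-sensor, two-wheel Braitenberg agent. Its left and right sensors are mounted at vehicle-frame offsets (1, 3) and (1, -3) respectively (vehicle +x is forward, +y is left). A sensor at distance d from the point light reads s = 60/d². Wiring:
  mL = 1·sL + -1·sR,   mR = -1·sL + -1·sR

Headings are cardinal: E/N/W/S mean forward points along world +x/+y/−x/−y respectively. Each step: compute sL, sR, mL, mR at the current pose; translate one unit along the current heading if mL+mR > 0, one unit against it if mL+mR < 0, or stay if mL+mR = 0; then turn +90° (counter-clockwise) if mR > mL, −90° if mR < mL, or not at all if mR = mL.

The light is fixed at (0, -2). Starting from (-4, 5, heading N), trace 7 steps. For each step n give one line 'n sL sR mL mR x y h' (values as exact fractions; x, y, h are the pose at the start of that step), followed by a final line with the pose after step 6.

0 60/113 12/13 -576/1469 -2136/1469 -4 5 N
1 2/3 10/3 -8/3 -4 -4 4 E
2 60/29 60/89 3600/2581 -7080/2581 -5 4 S
3 15/13 15/34 315/442 -705/442 -5 5 W
4 60/113 12/13 -576/1469 -2136/1469 -4 5 N
5 2/3 10/3 -8/3 -4 -4 4 E
6 60/29 60/89 3600/2581 -7080/2581 -5 4 S
final -5 5 W

n=0: pose=(-4,5,N); sL=60/113, sR=12/13; mL=-576/1469, mR=-2136/1469; mL+mR=-24/13 → advance -1; mR−mL=-120/113 → turn -1·90°
n=1: pose=(-4,4,E); sL=2/3, sR=10/3; mL=-8/3, mR=-4; mL+mR=-20/3 → advance -1; mR−mL=-4/3 → turn -1·90°
n=2: pose=(-5,4,S); sL=60/29, sR=60/89; mL=3600/2581, mR=-7080/2581; mL+mR=-120/89 → advance -1; mR−mL=-120/29 → turn -1·90°
n=3: pose=(-5,5,W); sL=15/13, sR=15/34; mL=315/442, mR=-705/442; mL+mR=-15/17 → advance -1; mR−mL=-30/13 → turn -1·90°
n=4: pose=(-4,5,N); sL=60/113, sR=12/13; mL=-576/1469, mR=-2136/1469; mL+mR=-24/13 → advance -1; mR−mL=-120/113 → turn -1·90°
n=5: pose=(-4,4,E); sL=2/3, sR=10/3; mL=-8/3, mR=-4; mL+mR=-20/3 → advance -1; mR−mL=-4/3 → turn -1·90°
n=6: pose=(-5,4,S); sL=60/29, sR=60/89; mL=3600/2581, mR=-7080/2581; mL+mR=-120/89 → advance -1; mR−mL=-120/29 → turn -1·90°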